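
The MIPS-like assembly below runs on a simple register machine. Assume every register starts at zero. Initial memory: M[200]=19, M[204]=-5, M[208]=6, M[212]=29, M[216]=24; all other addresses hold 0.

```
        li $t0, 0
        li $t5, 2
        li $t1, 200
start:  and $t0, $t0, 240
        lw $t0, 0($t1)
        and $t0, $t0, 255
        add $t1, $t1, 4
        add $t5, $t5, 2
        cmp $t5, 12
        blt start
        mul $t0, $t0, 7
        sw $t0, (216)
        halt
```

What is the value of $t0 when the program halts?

$t0=0
$t5=2
$t1=200
$t0=0&240=0
$t0=M[200]=19
$t0=19&255=19
$t1=200+4=204
$t5=2+2=4
cmp $t5, 12  (cmp 4,12)
blt start: taken
$t0=19&240=16
$t0=M[204]=-5
$t0=(-5)&255=251
$t1=204+4=208
$t5=4+2=6
cmp $t5, 12  (cmp 6,12)
blt start: taken
$t0=251&240=240
$t0=M[208]=6
$t0=6&255=6
$t1=208+4=212
$t5=6+2=8
cmp $t5, 12  (cmp 8,12)
blt start: taken
$t0=6&240=0
$t0=M[212]=29
$t0=29&255=29
$t1=212+4=216
$t5=8+2=10
cmp $t5, 12  (cmp 10,12)
blt start: taken
$t0=29&240=16
$t0=M[216]=24
$t0=24&255=24
$t1=216+4=220
$t5=10+2=12
cmp $t5, 12  (cmp 12,12)
blt start: not taken
$t0=24*7=168
sw $t0, (216) → M[216]=168
halt.

168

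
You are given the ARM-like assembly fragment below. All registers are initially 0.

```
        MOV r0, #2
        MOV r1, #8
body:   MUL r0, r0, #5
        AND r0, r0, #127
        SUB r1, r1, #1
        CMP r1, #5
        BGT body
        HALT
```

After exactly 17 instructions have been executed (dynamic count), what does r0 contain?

122

r0=2
r1=8
r0=2*5=10
r0=10&127=10
r1=8-1=7
CMP r1, #5  (cmp 7,5)
BGT body: taken
r0=10*5=50
r0=50&127=50
r1=7-1=6
CMP r1, #5  (cmp 6,5)
BGT body: taken
r0=50*5=250
r0=250&127=122
r1=6-1=5
CMP r1, #5  (cmp 5,5)
BGT body: not taken
After step 17: r0 = 122.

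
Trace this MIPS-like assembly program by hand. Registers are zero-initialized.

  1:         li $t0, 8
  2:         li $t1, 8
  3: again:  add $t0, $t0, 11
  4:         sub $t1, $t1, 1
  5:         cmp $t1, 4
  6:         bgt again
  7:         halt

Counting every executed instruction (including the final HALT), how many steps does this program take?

$t0=8
$t1=8
$t0=8+11=19
$t1=8-1=7
cmp $t1, 4  (cmp 7,4)
bgt again: taken
$t0=19+11=30
$t1=7-1=6
cmp $t1, 4  (cmp 6,4)
bgt again: taken
$t0=30+11=41
$t1=6-1=5
cmp $t1, 4  (cmp 5,4)
bgt again: taken
$t0=41+11=52
$t1=5-1=4
cmp $t1, 4  (cmp 4,4)
bgt again: not taken
halt.
Total executed instructions: 19.

19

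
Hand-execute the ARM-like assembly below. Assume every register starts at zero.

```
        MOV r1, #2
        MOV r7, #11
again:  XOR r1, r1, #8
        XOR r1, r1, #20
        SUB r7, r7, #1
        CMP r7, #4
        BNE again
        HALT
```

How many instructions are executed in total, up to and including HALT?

r1=2
r7=11
r1=2^8=10
r1=10^20=30
r7=11-1=10
CMP r7, #4  (cmp 10,4)
BNE again: taken
r1=30^8=22
r1=22^20=2
r7=10-1=9
CMP r7, #4  (cmp 9,4)
BNE again: taken
r1=2^8=10
r1=10^20=30
r7=9-1=8
CMP r7, #4  (cmp 8,4)
BNE again: taken
r1=30^8=22
r1=22^20=2
r7=8-1=7
CMP r7, #4  (cmp 7,4)
BNE again: taken
r1=2^8=10
r1=10^20=30
r7=7-1=6
CMP r7, #4  (cmp 6,4)
BNE again: taken
r1=30^8=22
r1=22^20=2
r7=6-1=5
CMP r7, #4  (cmp 5,4)
BNE again: taken
r1=2^8=10
r1=10^20=30
r7=5-1=4
CMP r7, #4  (cmp 4,4)
BNE again: not taken
halt.
Total executed instructions: 38.

38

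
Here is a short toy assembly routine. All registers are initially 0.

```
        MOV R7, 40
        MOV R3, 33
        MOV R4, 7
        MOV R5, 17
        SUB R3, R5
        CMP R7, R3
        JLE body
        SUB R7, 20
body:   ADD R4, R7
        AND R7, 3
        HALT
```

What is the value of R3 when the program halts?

MOV R7, 40 → R7=40
MOV R3, 33 → R3=33
MOV R4, 7 → R4=7
MOV R5, 17 → R5=17
SUB R3, R5 → R3=33-17=16
CMP R7, R3  (cmp 40,16)
JLE body: not taken
SUB R7, 20 → R7=40-20=20
ADD R4, R7 → R4=7+20=27
AND R7, 3 → R7=20&3=0
halt.

16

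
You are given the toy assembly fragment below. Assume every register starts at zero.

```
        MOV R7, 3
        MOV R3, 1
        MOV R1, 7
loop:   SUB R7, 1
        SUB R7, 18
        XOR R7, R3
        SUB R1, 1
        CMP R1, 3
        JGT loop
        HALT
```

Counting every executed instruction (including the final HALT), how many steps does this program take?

28

MOV R7, 3 → R7=3
MOV R3, 1 → R3=1
MOV R1, 7 → R1=7
SUB R7, 1 → R7=3-1=2
SUB R7, 18 → R7=2-18=-16
XOR R7, R3 → R7=(-16)^1=-15
SUB R1, 1 → R1=7-1=6
CMP R1, 3  (cmp 6,3)
JGT loop: taken
SUB R7, 1 → R7=(-15)-1=-16
SUB R7, 18 → R7=(-16)-18=-34
XOR R7, R3 → R7=(-34)^1=-33
SUB R1, 1 → R1=6-1=5
CMP R1, 3  (cmp 5,3)
JGT loop: taken
SUB R7, 1 → R7=(-33)-1=-34
SUB R7, 18 → R7=(-34)-18=-52
XOR R7, R3 → R7=(-52)^1=-51
SUB R1, 1 → R1=5-1=4
CMP R1, 3  (cmp 4,3)
JGT loop: taken
SUB R7, 1 → R7=(-51)-1=-52
SUB R7, 18 → R7=(-52)-18=-70
XOR R7, R3 → R7=(-70)^1=-69
SUB R1, 1 → R1=4-1=3
CMP R1, 3  (cmp 3,3)
JGT loop: not taken
halt.
Total executed instructions: 28.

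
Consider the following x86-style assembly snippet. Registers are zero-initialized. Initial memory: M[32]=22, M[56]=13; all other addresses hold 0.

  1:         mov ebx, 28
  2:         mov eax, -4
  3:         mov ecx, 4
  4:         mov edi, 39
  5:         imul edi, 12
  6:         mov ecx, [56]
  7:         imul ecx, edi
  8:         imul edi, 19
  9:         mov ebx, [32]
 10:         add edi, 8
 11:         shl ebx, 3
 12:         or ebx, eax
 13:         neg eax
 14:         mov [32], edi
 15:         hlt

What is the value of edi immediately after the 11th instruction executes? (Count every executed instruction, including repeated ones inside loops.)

mov ebx, 28 → ebx=28
mov eax, -4 → eax=-4
mov ecx, 4 → ecx=4
mov edi, 39 → edi=39
imul edi, 12 → edi=39*12=468
mov ecx, [56] → ecx=M[56]=13
imul ecx, edi → ecx=13*468=6084
imul edi, 19 → edi=468*19=8892
mov ebx, [32] → ebx=M[32]=22
add edi, 8 → edi=8892+8=8900
shl ebx, 3 → ebx=22<<3=176
After step 11: edi = 8900.

8900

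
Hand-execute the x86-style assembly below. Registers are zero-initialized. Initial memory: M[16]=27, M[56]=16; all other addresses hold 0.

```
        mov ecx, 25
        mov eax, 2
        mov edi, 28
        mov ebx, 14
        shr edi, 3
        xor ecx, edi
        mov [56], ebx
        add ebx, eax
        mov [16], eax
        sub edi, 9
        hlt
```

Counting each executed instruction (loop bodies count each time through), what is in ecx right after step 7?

26

mov ecx, 25 → ecx=25
mov eax, 2 → eax=2
mov edi, 28 → edi=28
mov ebx, 14 → ebx=14
shr edi, 3 → edi=28>>3=3
xor ecx, edi → ecx=25^3=26
mov [56], ebx → M[56]=14
After step 7: ecx = 26.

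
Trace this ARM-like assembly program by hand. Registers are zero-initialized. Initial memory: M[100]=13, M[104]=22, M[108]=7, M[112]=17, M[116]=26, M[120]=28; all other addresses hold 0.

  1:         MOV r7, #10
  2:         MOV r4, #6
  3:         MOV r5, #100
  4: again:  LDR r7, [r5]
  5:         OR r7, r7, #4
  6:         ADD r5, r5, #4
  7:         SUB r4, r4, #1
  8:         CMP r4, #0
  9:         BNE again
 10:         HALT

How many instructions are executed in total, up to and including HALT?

MOV r7, #10 → r7=10
MOV r4, #6 → r4=6
MOV r5, #100 → r5=100
LDR r7, [r5] → r7=M[100]=13
OR r7, r7, #4 → r7=13|4=13
ADD r5, r5, #4 → r5=100+4=104
SUB r4, r4, #1 → r4=6-1=5
CMP r4, #0  (cmp 5,0)
BNE again: taken
LDR r7, [r5] → r7=M[104]=22
OR r7, r7, #4 → r7=22|4=22
ADD r5, r5, #4 → r5=104+4=108
SUB r4, r4, #1 → r4=5-1=4
CMP r4, #0  (cmp 4,0)
BNE again: taken
LDR r7, [r5] → r7=M[108]=7
OR r7, r7, #4 → r7=7|4=7
ADD r5, r5, #4 → r5=108+4=112
SUB r4, r4, #1 → r4=4-1=3
CMP r4, #0  (cmp 3,0)
BNE again: taken
LDR r7, [r5] → r7=M[112]=17
OR r7, r7, #4 → r7=17|4=21
ADD r5, r5, #4 → r5=112+4=116
SUB r4, r4, #1 → r4=3-1=2
CMP r4, #0  (cmp 2,0)
BNE again: taken
LDR r7, [r5] → r7=M[116]=26
OR r7, r7, #4 → r7=26|4=30
ADD r5, r5, #4 → r5=116+4=120
SUB r4, r4, #1 → r4=2-1=1
CMP r4, #0  (cmp 1,0)
BNE again: taken
LDR r7, [r5] → r7=M[120]=28
OR r7, r7, #4 → r7=28|4=28
ADD r5, r5, #4 → r5=120+4=124
SUB r4, r4, #1 → r4=1-1=0
CMP r4, #0  (cmp 0,0)
BNE again: not taken
halt.
Total executed instructions: 40.

40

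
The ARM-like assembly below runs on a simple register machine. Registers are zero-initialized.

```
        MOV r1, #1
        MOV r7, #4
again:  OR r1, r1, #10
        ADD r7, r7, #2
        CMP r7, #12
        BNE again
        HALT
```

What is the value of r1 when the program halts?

11

r1=1
r7=4
r1=1|10=11
r7=4+2=6
CMP r7, #12  (cmp 6,12)
BNE again: taken
r1=11|10=11
r7=6+2=8
CMP r7, #12  (cmp 8,12)
BNE again: taken
r1=11|10=11
r7=8+2=10
CMP r7, #12  (cmp 10,12)
BNE again: taken
r1=11|10=11
r7=10+2=12
CMP r7, #12  (cmp 12,12)
BNE again: not taken
halt.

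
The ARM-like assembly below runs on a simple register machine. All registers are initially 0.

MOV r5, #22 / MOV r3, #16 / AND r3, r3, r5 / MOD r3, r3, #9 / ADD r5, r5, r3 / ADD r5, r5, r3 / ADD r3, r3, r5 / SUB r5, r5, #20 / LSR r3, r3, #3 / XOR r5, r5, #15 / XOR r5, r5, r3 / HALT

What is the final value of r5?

MOV r5, #22 → r5=22
MOV r3, #16 → r3=16
AND r3, r3, r5 → r3=16&22=16
MOD r3, r3, #9 → r3=16%9=7
ADD r5, r5, r3 → r5=22+7=29
ADD r5, r5, r3 → r5=29+7=36
ADD r3, r3, r5 → r3=7+36=43
SUB r5, r5, #20 → r5=36-20=16
LSR r3, r3, #3 → r3=43>>3=5
XOR r5, r5, #15 → r5=16^15=31
XOR r5, r5, r3 → r5=31^5=26
halt.

26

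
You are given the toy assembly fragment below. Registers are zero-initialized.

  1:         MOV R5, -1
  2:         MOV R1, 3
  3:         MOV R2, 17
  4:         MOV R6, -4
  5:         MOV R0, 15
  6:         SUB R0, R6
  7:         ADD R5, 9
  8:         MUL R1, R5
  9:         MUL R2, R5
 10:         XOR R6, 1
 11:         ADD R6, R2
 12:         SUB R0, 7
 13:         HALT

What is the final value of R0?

after MOV R5, -1: R5=-1
after MOV R1, 3: R1=3
after MOV R2, 17: R2=17
after MOV R6, -4: R6=-4
after MOV R0, 15: R0=15
after SUB R0, R6: R0=15-(-4)=19
after ADD R5, 9: R5=(-1)+9=8
after MUL R1, R5: R1=3*8=24
after MUL R2, R5: R2=17*8=136
after XOR R6, 1: R6=(-4)^1=-3
after ADD R6, R2: R6=(-3)+136=133
after SUB R0, 7: R0=19-7=12
halt.

12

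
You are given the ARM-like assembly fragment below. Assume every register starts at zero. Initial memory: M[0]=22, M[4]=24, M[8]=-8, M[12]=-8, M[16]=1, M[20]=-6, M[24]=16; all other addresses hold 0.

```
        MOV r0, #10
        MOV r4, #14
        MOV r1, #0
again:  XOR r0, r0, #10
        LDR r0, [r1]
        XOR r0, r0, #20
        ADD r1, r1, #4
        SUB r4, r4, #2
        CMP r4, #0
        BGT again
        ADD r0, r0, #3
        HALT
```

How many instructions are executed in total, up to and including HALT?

54

MOV r0, #10 → r0=10
MOV r4, #14 → r4=14
MOV r1, #0 → r1=0
XOR r0, r0, #10 → r0=10^10=0
LDR r0, [r1] → r0=M[0]=22
XOR r0, r0, #20 → r0=22^20=2
ADD r1, r1, #4 → r1=0+4=4
SUB r4, r4, #2 → r4=14-2=12
CMP r4, #0  (cmp 12,0)
BGT again: taken
XOR r0, r0, #10 → r0=2^10=8
LDR r0, [r1] → r0=M[4]=24
XOR r0, r0, #20 → r0=24^20=12
ADD r1, r1, #4 → r1=4+4=8
SUB r4, r4, #2 → r4=12-2=10
CMP r4, #0  (cmp 10,0)
BGT again: taken
XOR r0, r0, #10 → r0=12^10=6
LDR r0, [r1] → r0=M[8]=-8
XOR r0, r0, #20 → r0=(-8)^20=-20
ADD r1, r1, #4 → r1=8+4=12
SUB r4, r4, #2 → r4=10-2=8
CMP r4, #0  (cmp 8,0)
BGT again: taken
XOR r0, r0, #10 → r0=(-20)^10=-26
LDR r0, [r1] → r0=M[12]=-8
XOR r0, r0, #20 → r0=(-8)^20=-20
ADD r1, r1, #4 → r1=12+4=16
SUB r4, r4, #2 → r4=8-2=6
CMP r4, #0  (cmp 6,0)
BGT again: taken
XOR r0, r0, #10 → r0=(-20)^10=-26
LDR r0, [r1] → r0=M[16]=1
XOR r0, r0, #20 → r0=1^20=21
ADD r1, r1, #4 → r1=16+4=20
SUB r4, r4, #2 → r4=6-2=4
CMP r4, #0  (cmp 4,0)
BGT again: taken
XOR r0, r0, #10 → r0=21^10=31
LDR r0, [r1] → r0=M[20]=-6
XOR r0, r0, #20 → r0=(-6)^20=-18
ADD r1, r1, #4 → r1=20+4=24
SUB r4, r4, #2 → r4=4-2=2
CMP r4, #0  (cmp 2,0)
BGT again: taken
XOR r0, r0, #10 → r0=(-18)^10=-28
LDR r0, [r1] → r0=M[24]=16
XOR r0, r0, #20 → r0=16^20=4
ADD r1, r1, #4 → r1=24+4=28
SUB r4, r4, #2 → r4=2-2=0
CMP r4, #0  (cmp 0,0)
BGT again: not taken
ADD r0, r0, #3 → r0=4+3=7
halt.
Total executed instructions: 54.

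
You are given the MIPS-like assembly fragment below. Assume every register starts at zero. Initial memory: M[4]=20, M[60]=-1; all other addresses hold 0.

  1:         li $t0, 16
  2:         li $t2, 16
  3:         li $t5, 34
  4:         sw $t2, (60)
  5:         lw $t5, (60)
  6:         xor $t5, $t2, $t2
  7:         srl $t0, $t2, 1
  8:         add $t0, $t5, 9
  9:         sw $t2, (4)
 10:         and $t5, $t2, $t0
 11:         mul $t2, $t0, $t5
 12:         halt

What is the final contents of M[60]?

li $t0, 16 → $t0=16
li $t2, 16 → $t2=16
li $t5, 34 → $t5=34
sw $t2, (60) → M[60]=16
lw $t5, (60) → $t5=M[60]=16
xor $t5, $t2, $t2 → $t5=16^16=0
srl $t0, $t2, 1 → $t0=16>>1=8
add $t0, $t5, 9 → $t0=0+9=9
sw $t2, (4) → M[4]=16
and $t5, $t2, $t0 → $t5=16&9=0
mul $t2, $t0, $t5 → $t2=9*0=0
halt.

16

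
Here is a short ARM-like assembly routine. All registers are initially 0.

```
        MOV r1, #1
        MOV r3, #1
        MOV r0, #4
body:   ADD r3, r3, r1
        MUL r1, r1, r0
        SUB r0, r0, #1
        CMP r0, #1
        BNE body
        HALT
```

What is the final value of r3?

18

after MOV r1, #1: r1=1
after MOV r3, #1: r3=1
after MOV r0, #4: r0=4
after ADD r3, r3, r1: r3=1+1=2
after MUL r1, r1, r0: r1=1*4=4
after SUB r0, r0, #1: r0=4-1=3
CMP r0, #1  (cmp 3,1)
BNE body: taken
after ADD r3, r3, r1: r3=2+4=6
after MUL r1, r1, r0: r1=4*3=12
after SUB r0, r0, #1: r0=3-1=2
CMP r0, #1  (cmp 2,1)
BNE body: taken
after ADD r3, r3, r1: r3=6+12=18
after MUL r1, r1, r0: r1=12*2=24
after SUB r0, r0, #1: r0=2-1=1
CMP r0, #1  (cmp 1,1)
BNE body: not taken
halt.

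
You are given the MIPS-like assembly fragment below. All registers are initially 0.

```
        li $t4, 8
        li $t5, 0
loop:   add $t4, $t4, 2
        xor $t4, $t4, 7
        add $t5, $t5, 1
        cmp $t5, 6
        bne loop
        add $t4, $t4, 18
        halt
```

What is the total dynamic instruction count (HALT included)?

li $t4, 8 → $t4=8
li $t5, 0 → $t5=0
add $t4, $t4, 2 → $t4=8+2=10
xor $t4, $t4, 7 → $t4=10^7=13
add $t5, $t5, 1 → $t5=0+1=1
cmp $t5, 6  (cmp 1,6)
bne loop: taken
add $t4, $t4, 2 → $t4=13+2=15
xor $t4, $t4, 7 → $t4=15^7=8
add $t5, $t5, 1 → $t5=1+1=2
cmp $t5, 6  (cmp 2,6)
bne loop: taken
add $t4, $t4, 2 → $t4=8+2=10
xor $t4, $t4, 7 → $t4=10^7=13
add $t5, $t5, 1 → $t5=2+1=3
cmp $t5, 6  (cmp 3,6)
bne loop: taken
add $t4, $t4, 2 → $t4=13+2=15
xor $t4, $t4, 7 → $t4=15^7=8
add $t5, $t5, 1 → $t5=3+1=4
cmp $t5, 6  (cmp 4,6)
bne loop: taken
add $t4, $t4, 2 → $t4=8+2=10
xor $t4, $t4, 7 → $t4=10^7=13
add $t5, $t5, 1 → $t5=4+1=5
cmp $t5, 6  (cmp 5,6)
bne loop: taken
add $t4, $t4, 2 → $t4=13+2=15
xor $t4, $t4, 7 → $t4=15^7=8
add $t5, $t5, 1 → $t5=5+1=6
cmp $t5, 6  (cmp 6,6)
bne loop: not taken
add $t4, $t4, 18 → $t4=8+18=26
halt.
Total executed instructions: 34.

34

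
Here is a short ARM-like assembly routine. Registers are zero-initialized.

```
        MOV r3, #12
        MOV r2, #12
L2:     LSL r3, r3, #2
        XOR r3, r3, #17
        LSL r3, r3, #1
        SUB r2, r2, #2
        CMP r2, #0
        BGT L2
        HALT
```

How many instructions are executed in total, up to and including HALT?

39

after MOV r3, #12: r3=12
after MOV r2, #12: r2=12
after LSL r3, r3, #2: r3=12<<2=48
after XOR r3, r3, #17: r3=48^17=33
after LSL r3, r3, #1: r3=33<<1=66
after SUB r2, r2, #2: r2=12-2=10
CMP r2, #0  (cmp 10,0)
BGT L2: taken
after LSL r3, r3, #2: r3=66<<2=264
after XOR r3, r3, #17: r3=264^17=281
after LSL r3, r3, #1: r3=281<<1=562
after SUB r2, r2, #2: r2=10-2=8
CMP r2, #0  (cmp 8,0)
BGT L2: taken
after LSL r3, r3, #2: r3=562<<2=2248
after XOR r3, r3, #17: r3=2248^17=2265
after LSL r3, r3, #1: r3=2265<<1=4530
after SUB r2, r2, #2: r2=8-2=6
CMP r2, #0  (cmp 6,0)
BGT L2: taken
after LSL r3, r3, #2: r3=4530<<2=18120
after XOR r3, r3, #17: r3=18120^17=18137
after LSL r3, r3, #1: r3=18137<<1=36274
after SUB r2, r2, #2: r2=6-2=4
CMP r2, #0  (cmp 4,0)
BGT L2: taken
after LSL r3, r3, #2: r3=36274<<2=145096
after XOR r3, r3, #17: r3=145096^17=145113
after LSL r3, r3, #1: r3=145113<<1=290226
after SUB r2, r2, #2: r2=4-2=2
CMP r2, #0  (cmp 2,0)
BGT L2: taken
after LSL r3, r3, #2: r3=290226<<2=1160904
after XOR r3, r3, #17: r3=1160904^17=1160921
after LSL r3, r3, #1: r3=1160921<<1=2321842
after SUB r2, r2, #2: r2=2-2=0
CMP r2, #0  (cmp 0,0)
BGT L2: not taken
halt.
Total executed instructions: 39.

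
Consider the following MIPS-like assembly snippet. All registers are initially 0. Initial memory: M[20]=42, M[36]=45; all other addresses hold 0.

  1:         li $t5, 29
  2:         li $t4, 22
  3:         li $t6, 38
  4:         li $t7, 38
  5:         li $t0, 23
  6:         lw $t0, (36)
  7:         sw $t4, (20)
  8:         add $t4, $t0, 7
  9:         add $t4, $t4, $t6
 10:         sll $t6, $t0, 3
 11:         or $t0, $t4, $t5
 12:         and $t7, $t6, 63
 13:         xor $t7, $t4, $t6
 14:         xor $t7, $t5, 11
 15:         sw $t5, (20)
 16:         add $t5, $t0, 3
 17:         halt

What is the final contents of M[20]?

29

li $t5, 29 → $t5=29
li $t4, 22 → $t4=22
li $t6, 38 → $t6=38
li $t7, 38 → $t7=38
li $t0, 23 → $t0=23
lw $t0, (36) → $t0=M[36]=45
sw $t4, (20) → M[20]=22
add $t4, $t0, 7 → $t4=45+7=52
add $t4, $t4, $t6 → $t4=52+38=90
sll $t6, $t0, 3 → $t6=45<<3=360
or $t0, $t4, $t5 → $t0=90|29=95
and $t7, $t6, 63 → $t7=360&63=40
xor $t7, $t4, $t6 → $t7=90^360=306
xor $t7, $t5, 11 → $t7=29^11=22
sw $t5, (20) → M[20]=29
add $t5, $t0, 3 → $t5=95+3=98
halt.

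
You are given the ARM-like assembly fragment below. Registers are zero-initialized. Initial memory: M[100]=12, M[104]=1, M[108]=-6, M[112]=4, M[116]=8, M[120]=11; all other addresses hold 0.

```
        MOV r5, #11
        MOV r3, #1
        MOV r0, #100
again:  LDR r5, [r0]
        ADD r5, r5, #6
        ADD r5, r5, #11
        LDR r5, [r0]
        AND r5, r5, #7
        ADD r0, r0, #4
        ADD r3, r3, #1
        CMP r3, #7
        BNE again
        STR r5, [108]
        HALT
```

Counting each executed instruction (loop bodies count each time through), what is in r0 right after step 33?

after MOV r5, #11: r5=11
after MOV r3, #1: r3=1
after MOV r0, #100: r0=100
after LDR r5, [r0]: r5=M[100]=12
after ADD r5, r5, #6: r5=12+6=18
after ADD r5, r5, #11: r5=18+11=29
after LDR r5, [r0]: r5=M[100]=12
after AND r5, r5, #7: r5=12&7=4
after ADD r0, r0, #4: r0=100+4=104
after ADD r3, r3, #1: r3=1+1=2
CMP r3, #7  (cmp 2,7)
BNE again: taken
after LDR r5, [r0]: r5=M[104]=1
after ADD r5, r5, #6: r5=1+6=7
after ADD r5, r5, #11: r5=7+11=18
after LDR r5, [r0]: r5=M[104]=1
after AND r5, r5, #7: r5=1&7=1
after ADD r0, r0, #4: r0=104+4=108
after ADD r3, r3, #1: r3=2+1=3
CMP r3, #7  (cmp 3,7)
BNE again: taken
after LDR r5, [r0]: r5=M[108]=-6
after ADD r5, r5, #6: r5=(-6)+6=0
after ADD r5, r5, #11: r5=0+11=11
after LDR r5, [r0]: r5=M[108]=-6
after AND r5, r5, #7: r5=(-6)&7=2
after ADD r0, r0, #4: r0=108+4=112
after ADD r3, r3, #1: r3=3+1=4
CMP r3, #7  (cmp 4,7)
BNE again: taken
after LDR r5, [r0]: r5=M[112]=4
after ADD r5, r5, #6: r5=4+6=10
after ADD r5, r5, #11: r5=10+11=21
After step 33: r0 = 112.

112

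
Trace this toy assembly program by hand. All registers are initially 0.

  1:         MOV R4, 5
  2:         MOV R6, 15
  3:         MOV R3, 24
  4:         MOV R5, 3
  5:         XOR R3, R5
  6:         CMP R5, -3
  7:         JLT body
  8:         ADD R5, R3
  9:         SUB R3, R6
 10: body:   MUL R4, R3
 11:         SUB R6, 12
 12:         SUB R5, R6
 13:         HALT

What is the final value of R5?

27

after MOV R4, 5: R4=5
after MOV R6, 15: R6=15
after MOV R3, 24: R3=24
after MOV R5, 3: R5=3
after XOR R3, R5: R3=24^3=27
CMP R5, -3  (cmp 3,-3)
JLT body: not taken
after ADD R5, R3: R5=3+27=30
after SUB R3, R6: R3=27-15=12
after MUL R4, R3: R4=5*12=60
after SUB R6, 12: R6=15-12=3
after SUB R5, R6: R5=30-3=27
halt.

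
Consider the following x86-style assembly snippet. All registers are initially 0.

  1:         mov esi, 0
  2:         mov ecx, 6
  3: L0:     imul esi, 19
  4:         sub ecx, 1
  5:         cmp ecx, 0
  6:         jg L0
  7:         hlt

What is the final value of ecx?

0

esi=0
ecx=6
esi=0*19=0
ecx=6-1=5
cmp ecx, 0  (cmp 5,0)
jg L0: taken
esi=0*19=0
ecx=5-1=4
cmp ecx, 0  (cmp 4,0)
jg L0: taken
esi=0*19=0
ecx=4-1=3
cmp ecx, 0  (cmp 3,0)
jg L0: taken
esi=0*19=0
ecx=3-1=2
cmp ecx, 0  (cmp 2,0)
jg L0: taken
esi=0*19=0
ecx=2-1=1
cmp ecx, 0  (cmp 1,0)
jg L0: taken
esi=0*19=0
ecx=1-1=0
cmp ecx, 0  (cmp 0,0)
jg L0: not taken
halt.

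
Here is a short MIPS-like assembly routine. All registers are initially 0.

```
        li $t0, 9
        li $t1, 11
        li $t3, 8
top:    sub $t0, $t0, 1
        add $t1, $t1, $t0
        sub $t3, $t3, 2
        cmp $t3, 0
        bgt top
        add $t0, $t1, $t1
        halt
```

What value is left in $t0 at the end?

li $t0, 9 → $t0=9
li $t1, 11 → $t1=11
li $t3, 8 → $t3=8
sub $t0, $t0, 1 → $t0=9-1=8
add $t1, $t1, $t0 → $t1=11+8=19
sub $t3, $t3, 2 → $t3=8-2=6
cmp $t3, 0  (cmp 6,0)
bgt top: taken
sub $t0, $t0, 1 → $t0=8-1=7
add $t1, $t1, $t0 → $t1=19+7=26
sub $t3, $t3, 2 → $t3=6-2=4
cmp $t3, 0  (cmp 4,0)
bgt top: taken
sub $t0, $t0, 1 → $t0=7-1=6
add $t1, $t1, $t0 → $t1=26+6=32
sub $t3, $t3, 2 → $t3=4-2=2
cmp $t3, 0  (cmp 2,0)
bgt top: taken
sub $t0, $t0, 1 → $t0=6-1=5
add $t1, $t1, $t0 → $t1=32+5=37
sub $t3, $t3, 2 → $t3=2-2=0
cmp $t3, 0  (cmp 0,0)
bgt top: not taken
add $t0, $t1, $t1 → $t0=37+37=74
halt.

74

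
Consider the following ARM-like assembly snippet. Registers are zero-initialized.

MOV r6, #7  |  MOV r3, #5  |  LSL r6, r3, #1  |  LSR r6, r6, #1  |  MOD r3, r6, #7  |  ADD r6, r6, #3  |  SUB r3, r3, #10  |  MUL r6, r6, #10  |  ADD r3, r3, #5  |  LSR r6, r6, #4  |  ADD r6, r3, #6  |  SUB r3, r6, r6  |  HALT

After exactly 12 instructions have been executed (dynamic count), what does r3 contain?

0

after MOV r6, #7: r6=7
after MOV r3, #5: r3=5
after LSL r6, r3, #1: r6=5<<1=10
after LSR r6, r6, #1: r6=10>>1=5
after MOD r3, r6, #7: r3=5%7=5
after ADD r6, r6, #3: r6=5+3=8
after SUB r3, r3, #10: r3=5-10=-5
after MUL r6, r6, #10: r6=8*10=80
after ADD r3, r3, #5: r3=(-5)+5=0
after LSR r6, r6, #4: r6=80>>4=5
after ADD r6, r3, #6: r6=0+6=6
after SUB r3, r6, r6: r3=6-6=0
After step 12: r3 = 0.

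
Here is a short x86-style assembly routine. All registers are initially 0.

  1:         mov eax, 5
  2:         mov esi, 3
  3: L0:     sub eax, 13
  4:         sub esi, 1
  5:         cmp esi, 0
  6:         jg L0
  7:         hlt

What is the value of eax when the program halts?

-34

eax=5
esi=3
eax=5-13=-8
esi=3-1=2
cmp esi, 0  (cmp 2,0)
jg L0: taken
eax=(-8)-13=-21
esi=2-1=1
cmp esi, 0  (cmp 1,0)
jg L0: taken
eax=(-21)-13=-34
esi=1-1=0
cmp esi, 0  (cmp 0,0)
jg L0: not taken
halt.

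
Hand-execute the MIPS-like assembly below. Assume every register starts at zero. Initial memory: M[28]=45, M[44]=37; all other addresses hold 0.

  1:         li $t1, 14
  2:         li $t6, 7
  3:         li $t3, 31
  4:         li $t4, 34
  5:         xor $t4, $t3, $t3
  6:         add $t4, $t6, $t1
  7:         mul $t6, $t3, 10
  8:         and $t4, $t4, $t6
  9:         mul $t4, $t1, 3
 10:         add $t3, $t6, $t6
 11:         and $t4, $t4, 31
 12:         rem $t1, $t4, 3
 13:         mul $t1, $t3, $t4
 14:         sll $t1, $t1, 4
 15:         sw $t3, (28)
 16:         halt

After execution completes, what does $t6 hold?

$t1=14
$t6=7
$t3=31
$t4=34
$t4=31^31=0
$t4=7+14=21
$t6=31*10=310
$t4=21&310=20
$t4=14*3=42
$t3=310+310=620
$t4=42&31=10
$t1=10%3=1
$t1=620*10=6200
$t1=6200<<4=99200
sw $t3, (28) → M[28]=620
halt.

310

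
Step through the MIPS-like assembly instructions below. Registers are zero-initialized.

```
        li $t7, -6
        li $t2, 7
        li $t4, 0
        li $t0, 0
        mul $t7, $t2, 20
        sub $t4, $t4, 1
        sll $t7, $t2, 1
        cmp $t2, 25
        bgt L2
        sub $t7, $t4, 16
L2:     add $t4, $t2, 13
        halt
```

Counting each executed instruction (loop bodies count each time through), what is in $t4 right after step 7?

after li $t7, -6: $t7=-6
after li $t2, 7: $t2=7
after li $t4, 0: $t4=0
after li $t0, 0: $t0=0
after mul $t7, $t2, 20: $t7=7*20=140
after sub $t4, $t4, 1: $t4=0-1=-1
after sll $t7, $t2, 1: $t7=7<<1=14
After step 7: $t4 = -1.

-1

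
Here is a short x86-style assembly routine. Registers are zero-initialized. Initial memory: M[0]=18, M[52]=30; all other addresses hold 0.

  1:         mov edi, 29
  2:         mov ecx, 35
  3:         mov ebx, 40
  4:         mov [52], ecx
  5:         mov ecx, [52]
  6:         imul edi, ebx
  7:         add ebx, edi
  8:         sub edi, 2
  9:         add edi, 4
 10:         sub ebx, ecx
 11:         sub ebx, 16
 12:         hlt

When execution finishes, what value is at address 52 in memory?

mov edi, 29 → edi=29
mov ecx, 35 → ecx=35
mov ebx, 40 → ebx=40
mov [52], ecx → M[52]=35
mov ecx, [52] → ecx=M[52]=35
imul edi, ebx → edi=29*40=1160
add ebx, edi → ebx=40+1160=1200
sub edi, 2 → edi=1160-2=1158
add edi, 4 → edi=1158+4=1162
sub ebx, ecx → ebx=1200-35=1165
sub ebx, 16 → ebx=1165-16=1149
halt.

35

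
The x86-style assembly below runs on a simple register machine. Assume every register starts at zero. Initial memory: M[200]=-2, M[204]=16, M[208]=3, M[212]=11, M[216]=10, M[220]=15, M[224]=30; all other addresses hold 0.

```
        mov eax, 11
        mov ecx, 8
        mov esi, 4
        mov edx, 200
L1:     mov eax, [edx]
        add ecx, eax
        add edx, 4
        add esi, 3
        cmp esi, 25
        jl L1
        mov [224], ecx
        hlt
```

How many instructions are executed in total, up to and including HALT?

mov eax, 11 → eax=11
mov ecx, 8 → ecx=8
mov esi, 4 → esi=4
mov edx, 200 → edx=200
mov eax, [edx] → eax=M[200]=-2
add ecx, eax → ecx=8+(-2)=6
add edx, 4 → edx=200+4=204
add esi, 3 → esi=4+3=7
cmp esi, 25  (cmp 7,25)
jl L1: taken
mov eax, [edx] → eax=M[204]=16
add ecx, eax → ecx=6+16=22
add edx, 4 → edx=204+4=208
add esi, 3 → esi=7+3=10
cmp esi, 25  (cmp 10,25)
jl L1: taken
mov eax, [edx] → eax=M[208]=3
add ecx, eax → ecx=22+3=25
add edx, 4 → edx=208+4=212
add esi, 3 → esi=10+3=13
cmp esi, 25  (cmp 13,25)
jl L1: taken
mov eax, [edx] → eax=M[212]=11
add ecx, eax → ecx=25+11=36
add edx, 4 → edx=212+4=216
add esi, 3 → esi=13+3=16
cmp esi, 25  (cmp 16,25)
jl L1: taken
mov eax, [edx] → eax=M[216]=10
add ecx, eax → ecx=36+10=46
add edx, 4 → edx=216+4=220
add esi, 3 → esi=16+3=19
cmp esi, 25  (cmp 19,25)
jl L1: taken
mov eax, [edx] → eax=M[220]=15
add ecx, eax → ecx=46+15=61
add edx, 4 → edx=220+4=224
add esi, 3 → esi=19+3=22
cmp esi, 25  (cmp 22,25)
jl L1: taken
mov eax, [edx] → eax=M[224]=30
add ecx, eax → ecx=61+30=91
add edx, 4 → edx=224+4=228
add esi, 3 → esi=22+3=25
cmp esi, 25  (cmp 25,25)
jl L1: not taken
mov [224], ecx → M[224]=91
halt.
Total executed instructions: 48.

48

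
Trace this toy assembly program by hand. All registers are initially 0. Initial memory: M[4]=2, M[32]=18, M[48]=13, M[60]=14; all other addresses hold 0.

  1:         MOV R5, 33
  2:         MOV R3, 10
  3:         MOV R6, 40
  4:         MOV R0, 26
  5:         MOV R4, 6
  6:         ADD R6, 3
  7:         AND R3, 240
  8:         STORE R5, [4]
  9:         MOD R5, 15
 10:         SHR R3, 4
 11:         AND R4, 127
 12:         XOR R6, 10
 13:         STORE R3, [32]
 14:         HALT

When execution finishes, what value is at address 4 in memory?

33

after MOV R5, 33: R5=33
after MOV R3, 10: R3=10
after MOV R6, 40: R6=40
after MOV R0, 26: R0=26
after MOV R4, 6: R4=6
after ADD R6, 3: R6=40+3=43
after AND R3, 240: R3=10&240=0
STORE R5, [4] → M[4]=33
after MOD R5, 15: R5=33%15=3
after SHR R3, 4: R3=0>>4=0
after AND R4, 127: R4=6&127=6
after XOR R6, 10: R6=43^10=33
STORE R3, [32] → M[32]=0
halt.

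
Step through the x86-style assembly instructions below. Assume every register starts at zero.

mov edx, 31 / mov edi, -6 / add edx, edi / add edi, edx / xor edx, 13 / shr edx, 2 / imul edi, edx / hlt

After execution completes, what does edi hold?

95

after mov edx, 31: edx=31
after mov edi, -6: edi=-6
after add edx, edi: edx=31+(-6)=25
after add edi, edx: edi=(-6)+25=19
after xor edx, 13: edx=25^13=20
after shr edx, 2: edx=20>>2=5
after imul edi, edx: edi=19*5=95
halt.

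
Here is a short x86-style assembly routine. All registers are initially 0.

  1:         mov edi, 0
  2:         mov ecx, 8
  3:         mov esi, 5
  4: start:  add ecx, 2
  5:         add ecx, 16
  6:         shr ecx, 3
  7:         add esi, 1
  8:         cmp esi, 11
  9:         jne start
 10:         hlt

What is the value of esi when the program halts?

11

mov edi, 0 → edi=0
mov ecx, 8 → ecx=8
mov esi, 5 → esi=5
add ecx, 2 → ecx=8+2=10
add ecx, 16 → ecx=10+16=26
shr ecx, 3 → ecx=26>>3=3
add esi, 1 → esi=5+1=6
cmp esi, 11  (cmp 6,11)
jne start: taken
add ecx, 2 → ecx=3+2=5
add ecx, 16 → ecx=5+16=21
shr ecx, 3 → ecx=21>>3=2
add esi, 1 → esi=6+1=7
cmp esi, 11  (cmp 7,11)
jne start: taken
add ecx, 2 → ecx=2+2=4
add ecx, 16 → ecx=4+16=20
shr ecx, 3 → ecx=20>>3=2
add esi, 1 → esi=7+1=8
cmp esi, 11  (cmp 8,11)
jne start: taken
add ecx, 2 → ecx=2+2=4
add ecx, 16 → ecx=4+16=20
shr ecx, 3 → ecx=20>>3=2
add esi, 1 → esi=8+1=9
cmp esi, 11  (cmp 9,11)
jne start: taken
add ecx, 2 → ecx=2+2=4
add ecx, 16 → ecx=4+16=20
shr ecx, 3 → ecx=20>>3=2
add esi, 1 → esi=9+1=10
cmp esi, 11  (cmp 10,11)
jne start: taken
add ecx, 2 → ecx=2+2=4
add ecx, 16 → ecx=4+16=20
shr ecx, 3 → ecx=20>>3=2
add esi, 1 → esi=10+1=11
cmp esi, 11  (cmp 11,11)
jne start: not taken
halt.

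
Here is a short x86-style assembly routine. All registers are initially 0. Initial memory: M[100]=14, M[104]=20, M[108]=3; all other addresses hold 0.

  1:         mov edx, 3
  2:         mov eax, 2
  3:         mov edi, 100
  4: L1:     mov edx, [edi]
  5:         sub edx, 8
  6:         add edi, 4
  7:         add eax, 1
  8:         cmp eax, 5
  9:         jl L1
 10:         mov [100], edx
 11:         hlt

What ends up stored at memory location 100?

edx=3
eax=2
edi=100
edx=M[100]=14
edx=14-8=6
edi=100+4=104
eax=2+1=3
cmp eax, 5  (cmp 3,5)
jl L1: taken
edx=M[104]=20
edx=20-8=12
edi=104+4=108
eax=3+1=4
cmp eax, 5  (cmp 4,5)
jl L1: taken
edx=M[108]=3
edx=3-8=-5
edi=108+4=112
eax=4+1=5
cmp eax, 5  (cmp 5,5)
jl L1: not taken
mov [100], edx → M[100]=-5
halt.

-5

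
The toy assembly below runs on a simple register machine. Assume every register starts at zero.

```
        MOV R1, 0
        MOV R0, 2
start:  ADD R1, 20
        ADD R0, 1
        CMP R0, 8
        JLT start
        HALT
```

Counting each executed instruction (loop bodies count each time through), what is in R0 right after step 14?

5

after MOV R1, 0: R1=0
after MOV R0, 2: R0=2
after ADD R1, 20: R1=0+20=20
after ADD R0, 1: R0=2+1=3
CMP R0, 8  (cmp 3,8)
JLT start: taken
after ADD R1, 20: R1=20+20=40
after ADD R0, 1: R0=3+1=4
CMP R0, 8  (cmp 4,8)
JLT start: taken
after ADD R1, 20: R1=40+20=60
after ADD R0, 1: R0=4+1=5
CMP R0, 8  (cmp 5,8)
JLT start: taken
After step 14: R0 = 5.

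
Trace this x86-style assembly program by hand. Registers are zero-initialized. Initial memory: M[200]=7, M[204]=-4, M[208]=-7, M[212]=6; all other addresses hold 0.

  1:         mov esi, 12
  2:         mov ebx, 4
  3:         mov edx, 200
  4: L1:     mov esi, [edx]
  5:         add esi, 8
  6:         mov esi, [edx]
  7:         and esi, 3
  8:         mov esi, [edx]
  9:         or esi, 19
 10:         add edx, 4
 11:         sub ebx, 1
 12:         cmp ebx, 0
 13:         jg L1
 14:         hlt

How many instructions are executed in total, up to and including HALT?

44

after mov esi, 12: esi=12
after mov ebx, 4: ebx=4
after mov edx, 200: edx=200
after mov esi, [edx]: esi=M[200]=7
after add esi, 8: esi=7+8=15
after mov esi, [edx]: esi=M[200]=7
after and esi, 3: esi=7&3=3
after mov esi, [edx]: esi=M[200]=7
after or esi, 19: esi=7|19=23
after add edx, 4: edx=200+4=204
after sub ebx, 1: ebx=4-1=3
cmp ebx, 0  (cmp 3,0)
jg L1: taken
after mov esi, [edx]: esi=M[204]=-4
after add esi, 8: esi=(-4)+8=4
after mov esi, [edx]: esi=M[204]=-4
after and esi, 3: esi=(-4)&3=0
after mov esi, [edx]: esi=M[204]=-4
after or esi, 19: esi=(-4)|19=-1
after add edx, 4: edx=204+4=208
after sub ebx, 1: ebx=3-1=2
cmp ebx, 0  (cmp 2,0)
jg L1: taken
after mov esi, [edx]: esi=M[208]=-7
after add esi, 8: esi=(-7)+8=1
after mov esi, [edx]: esi=M[208]=-7
after and esi, 3: esi=(-7)&3=1
after mov esi, [edx]: esi=M[208]=-7
after or esi, 19: esi=(-7)|19=-5
after add edx, 4: edx=208+4=212
after sub ebx, 1: ebx=2-1=1
cmp ebx, 0  (cmp 1,0)
jg L1: taken
after mov esi, [edx]: esi=M[212]=6
after add esi, 8: esi=6+8=14
after mov esi, [edx]: esi=M[212]=6
after and esi, 3: esi=6&3=2
after mov esi, [edx]: esi=M[212]=6
after or esi, 19: esi=6|19=23
after add edx, 4: edx=212+4=216
after sub ebx, 1: ebx=1-1=0
cmp ebx, 0  (cmp 0,0)
jg L1: not taken
halt.
Total executed instructions: 44.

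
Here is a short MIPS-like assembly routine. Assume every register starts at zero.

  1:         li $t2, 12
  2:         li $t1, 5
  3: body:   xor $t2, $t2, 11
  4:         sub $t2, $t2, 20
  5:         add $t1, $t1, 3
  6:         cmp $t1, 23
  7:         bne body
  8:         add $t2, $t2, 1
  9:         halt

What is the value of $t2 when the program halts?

-107

li $t2, 12 → $t2=12
li $t1, 5 → $t1=5
xor $t2, $t2, 11 → $t2=12^11=7
sub $t2, $t2, 20 → $t2=7-20=-13
add $t1, $t1, 3 → $t1=5+3=8
cmp $t1, 23  (cmp 8,23)
bne body: taken
xor $t2, $t2, 11 → $t2=(-13)^11=-8
sub $t2, $t2, 20 → $t2=(-8)-20=-28
add $t1, $t1, 3 → $t1=8+3=11
cmp $t1, 23  (cmp 11,23)
bne body: taken
xor $t2, $t2, 11 → $t2=(-28)^11=-17
sub $t2, $t2, 20 → $t2=(-17)-20=-37
add $t1, $t1, 3 → $t1=11+3=14
cmp $t1, 23  (cmp 14,23)
bne body: taken
xor $t2, $t2, 11 → $t2=(-37)^11=-48
sub $t2, $t2, 20 → $t2=(-48)-20=-68
add $t1, $t1, 3 → $t1=14+3=17
cmp $t1, 23  (cmp 17,23)
bne body: taken
xor $t2, $t2, 11 → $t2=(-68)^11=-73
sub $t2, $t2, 20 → $t2=(-73)-20=-93
add $t1, $t1, 3 → $t1=17+3=20
cmp $t1, 23  (cmp 20,23)
bne body: taken
xor $t2, $t2, 11 → $t2=(-93)^11=-88
sub $t2, $t2, 20 → $t2=(-88)-20=-108
add $t1, $t1, 3 → $t1=20+3=23
cmp $t1, 23  (cmp 23,23)
bne body: not taken
add $t2, $t2, 1 → $t2=(-108)+1=-107
halt.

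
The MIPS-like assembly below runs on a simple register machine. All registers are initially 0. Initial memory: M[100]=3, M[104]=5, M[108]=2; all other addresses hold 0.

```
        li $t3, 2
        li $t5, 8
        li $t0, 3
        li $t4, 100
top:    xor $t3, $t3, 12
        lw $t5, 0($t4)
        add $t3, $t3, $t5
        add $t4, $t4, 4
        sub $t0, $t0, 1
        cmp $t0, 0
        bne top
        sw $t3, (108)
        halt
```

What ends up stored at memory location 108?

$t3=2
$t5=8
$t0=3
$t4=100
$t3=2^12=14
$t5=M[100]=3
$t3=14+3=17
$t4=100+4=104
$t0=3-1=2
cmp $t0, 0  (cmp 2,0)
bne top: taken
$t3=17^12=29
$t5=M[104]=5
$t3=29+5=34
$t4=104+4=108
$t0=2-1=1
cmp $t0, 0  (cmp 1,0)
bne top: taken
$t3=34^12=46
$t5=M[108]=2
$t3=46+2=48
$t4=108+4=112
$t0=1-1=0
cmp $t0, 0  (cmp 0,0)
bne top: not taken
sw $t3, (108) → M[108]=48
halt.

48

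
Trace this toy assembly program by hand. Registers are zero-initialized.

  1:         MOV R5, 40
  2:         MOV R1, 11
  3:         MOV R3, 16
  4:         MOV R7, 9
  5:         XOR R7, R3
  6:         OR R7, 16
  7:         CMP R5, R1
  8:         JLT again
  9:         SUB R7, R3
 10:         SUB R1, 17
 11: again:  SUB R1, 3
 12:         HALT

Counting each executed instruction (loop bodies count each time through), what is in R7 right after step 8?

after MOV R5, 40: R5=40
after MOV R1, 11: R1=11
after MOV R3, 16: R3=16
after MOV R7, 9: R7=9
after XOR R7, R3: R7=9^16=25
after OR R7, 16: R7=25|16=25
CMP R5, R1  (cmp 40,11)
JLT again: not taken
After step 8: R7 = 25.

25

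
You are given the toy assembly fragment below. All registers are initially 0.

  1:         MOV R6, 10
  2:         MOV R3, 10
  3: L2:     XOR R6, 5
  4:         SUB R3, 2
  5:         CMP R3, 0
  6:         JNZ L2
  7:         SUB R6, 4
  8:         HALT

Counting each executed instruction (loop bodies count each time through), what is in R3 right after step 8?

6

R6=10
R3=10
R6=10^5=15
R3=10-2=8
CMP R3, 0  (cmp 8,0)
JNZ L2: taken
R6=15^5=10
R3=8-2=6
After step 8: R3 = 6.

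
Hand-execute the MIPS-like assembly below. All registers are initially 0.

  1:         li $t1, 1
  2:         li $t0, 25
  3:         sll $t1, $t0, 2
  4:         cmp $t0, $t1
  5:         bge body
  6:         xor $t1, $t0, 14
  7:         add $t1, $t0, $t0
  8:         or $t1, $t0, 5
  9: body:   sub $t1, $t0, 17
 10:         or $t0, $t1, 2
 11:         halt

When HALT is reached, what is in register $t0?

after li $t1, 1: $t1=1
after li $t0, 25: $t0=25
after sll $t1, $t0, 2: $t1=25<<2=100
cmp $t0, $t1  (cmp 25,100)
bge body: not taken
after xor $t1, $t0, 14: $t1=25^14=23
after add $t1, $t0, $t0: $t1=25+25=50
after or $t1, $t0, 5: $t1=25|5=29
after sub $t1, $t0, 17: $t1=25-17=8
after or $t0, $t1, 2: $t0=8|2=10
halt.

10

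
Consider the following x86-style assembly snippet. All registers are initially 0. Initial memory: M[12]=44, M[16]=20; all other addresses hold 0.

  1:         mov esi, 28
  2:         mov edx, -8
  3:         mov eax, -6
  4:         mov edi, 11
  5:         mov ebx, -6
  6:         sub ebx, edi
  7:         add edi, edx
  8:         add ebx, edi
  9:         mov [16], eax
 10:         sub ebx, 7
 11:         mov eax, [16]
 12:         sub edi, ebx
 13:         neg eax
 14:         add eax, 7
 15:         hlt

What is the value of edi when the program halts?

esi=28
edx=-8
eax=-6
edi=11
ebx=-6
ebx=(-6)-11=-17
edi=11+(-8)=3
ebx=(-17)+3=-14
mov [16], eax → M[16]=-6
ebx=(-14)-7=-21
eax=M[16]=-6
edi=3-(-21)=24
eax=-(-6)=6
eax=6+7=13
halt.

24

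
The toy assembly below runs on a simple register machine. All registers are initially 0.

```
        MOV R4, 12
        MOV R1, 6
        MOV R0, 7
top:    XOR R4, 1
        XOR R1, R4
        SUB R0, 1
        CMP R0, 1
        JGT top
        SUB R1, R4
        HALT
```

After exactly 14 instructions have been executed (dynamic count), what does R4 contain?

13

R4=12
R1=6
R0=7
R4=12^1=13
R1=6^13=11
R0=7-1=6
CMP R0, 1  (cmp 6,1)
JGT top: taken
R4=13^1=12
R1=11^12=7
R0=6-1=5
CMP R0, 1  (cmp 5,1)
JGT top: taken
R4=12^1=13
After step 14: R4 = 13.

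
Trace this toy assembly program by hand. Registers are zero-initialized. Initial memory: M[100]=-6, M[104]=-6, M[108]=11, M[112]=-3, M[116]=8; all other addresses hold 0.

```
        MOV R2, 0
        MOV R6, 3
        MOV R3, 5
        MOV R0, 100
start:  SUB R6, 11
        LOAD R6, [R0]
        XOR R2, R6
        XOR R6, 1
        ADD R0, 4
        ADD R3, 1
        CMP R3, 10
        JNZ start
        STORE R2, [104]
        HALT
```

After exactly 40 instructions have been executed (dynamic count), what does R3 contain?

9

R2=0
R6=3
R3=5
R0=100
R6=3-11=-8
R6=M[100]=-6
R2=0^(-6)=-6
R6=(-6)^1=-5
R0=100+4=104
R3=5+1=6
CMP R3, 10  (cmp 6,10)
JNZ start: taken
R6=(-5)-11=-16
R6=M[104]=-6
R2=(-6)^(-6)=0
R6=(-6)^1=-5
R0=104+4=108
R3=6+1=7
CMP R3, 10  (cmp 7,10)
JNZ start: taken
R6=(-5)-11=-16
R6=M[108]=11
R2=0^11=11
R6=11^1=10
R0=108+4=112
R3=7+1=8
CMP R3, 10  (cmp 8,10)
JNZ start: taken
R6=10-11=-1
R6=M[112]=-3
R2=11^(-3)=-10
R6=(-3)^1=-4
R0=112+4=116
R3=8+1=9
CMP R3, 10  (cmp 9,10)
JNZ start: taken
R6=(-4)-11=-15
R6=M[116]=8
R2=(-10)^8=-2
R6=8^1=9
After step 40: R3 = 9.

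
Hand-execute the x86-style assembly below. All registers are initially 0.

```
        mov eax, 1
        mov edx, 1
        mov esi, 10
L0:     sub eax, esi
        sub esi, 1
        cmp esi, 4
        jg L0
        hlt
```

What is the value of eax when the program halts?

after mov eax, 1: eax=1
after mov edx, 1: edx=1
after mov esi, 10: esi=10
after sub eax, esi: eax=1-10=-9
after sub esi, 1: esi=10-1=9
cmp esi, 4  (cmp 9,4)
jg L0: taken
after sub eax, esi: eax=(-9)-9=-18
after sub esi, 1: esi=9-1=8
cmp esi, 4  (cmp 8,4)
jg L0: taken
after sub eax, esi: eax=(-18)-8=-26
after sub esi, 1: esi=8-1=7
cmp esi, 4  (cmp 7,4)
jg L0: taken
after sub eax, esi: eax=(-26)-7=-33
after sub esi, 1: esi=7-1=6
cmp esi, 4  (cmp 6,4)
jg L0: taken
after sub eax, esi: eax=(-33)-6=-39
after sub esi, 1: esi=6-1=5
cmp esi, 4  (cmp 5,4)
jg L0: taken
after sub eax, esi: eax=(-39)-5=-44
after sub esi, 1: esi=5-1=4
cmp esi, 4  (cmp 4,4)
jg L0: not taken
halt.

-44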